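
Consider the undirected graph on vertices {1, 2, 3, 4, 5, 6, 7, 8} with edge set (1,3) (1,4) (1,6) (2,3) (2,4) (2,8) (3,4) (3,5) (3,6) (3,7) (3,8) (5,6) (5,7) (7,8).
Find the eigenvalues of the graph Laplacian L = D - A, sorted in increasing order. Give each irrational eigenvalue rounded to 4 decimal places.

Each diagonal entry of L is the vertex degree and each off-diagonal entry is -1 where an edge is present, 0 otherwise; in the order [1, 2, 3, 4, 5, 6, 7, 8] the diagonal is [3, 3, 7, 3, 3, 3, 3, 3]. Since every row of L sums to 0, the all-ones vector is in the kernel and 0 is an eigenvalue. The largest eigenvalue, 8, is at most the vertex count 8.

[0, 1.7530, 1.7530, 3.4450, 3.4450, 4.8019, 4.8019, 8]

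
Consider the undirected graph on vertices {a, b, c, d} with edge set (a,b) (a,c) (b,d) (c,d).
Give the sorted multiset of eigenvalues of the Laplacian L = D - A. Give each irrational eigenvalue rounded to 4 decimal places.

Each diagonal entry of L is the vertex degree and each off-diagonal entry is -1 where an edge is present, 0 otherwise; in the order [a, b, c, d] the diagonal is [2, 2, 2, 2]. The multiplicity of 0 as a Laplacian eigenvalue equals the number of connected components. The largest eigenvalue, 4, is at most the vertex count 4.

[0, 2, 2, 4]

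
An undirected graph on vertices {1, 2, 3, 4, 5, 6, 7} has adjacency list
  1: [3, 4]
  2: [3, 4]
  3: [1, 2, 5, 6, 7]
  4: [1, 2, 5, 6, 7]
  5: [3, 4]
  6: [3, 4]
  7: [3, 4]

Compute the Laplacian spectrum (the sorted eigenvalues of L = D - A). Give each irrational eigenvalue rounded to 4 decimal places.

[0, 2, 2, 2, 2, 5, 7]

Reading degrees in the order [1, 2, 3, 4, 5, 6, 7] gives [2, 2, 5, 5, 2, 2, 2]; set D = diag(2, 2, 5, 5, 2, 2, 2) and form L = D - A. The multiplicity of 0 as a Laplacian eigenvalue equals the number of connected components. There is one zero in the spectrum, matching the 1 component. By the matrix-tree theorem the graph has (1/7) * product of the nonzero eigenvalues = 80 spanning trees.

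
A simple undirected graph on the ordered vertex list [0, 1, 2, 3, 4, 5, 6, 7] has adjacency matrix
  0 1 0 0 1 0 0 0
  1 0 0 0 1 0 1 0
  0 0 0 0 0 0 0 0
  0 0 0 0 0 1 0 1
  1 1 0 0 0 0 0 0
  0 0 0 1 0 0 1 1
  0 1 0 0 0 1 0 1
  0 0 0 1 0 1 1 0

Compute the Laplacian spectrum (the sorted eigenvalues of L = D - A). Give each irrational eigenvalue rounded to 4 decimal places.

Reading degrees in the order [0, 1, 2, 3, 4, 5, 6, 7] gives [2, 3, 0, 2, 2, 3, 3, 3]; set D = diag(2, 3, 0, 2, 2, 3, 3, 3) and form L = D - A. The multiplicity of 0 as a Laplacian eigenvalue equals the number of connected components. The 2 zero eigenvalues correspond to the 2 connected components. There are 2 zeros in the spectrum, matching the 2 components. The eigenvalues sum to 18, which equals trace(L) = 2|E|.

[0, 0, 0.3588, 2.2763, 3, 3.5892, 4, 4.7757]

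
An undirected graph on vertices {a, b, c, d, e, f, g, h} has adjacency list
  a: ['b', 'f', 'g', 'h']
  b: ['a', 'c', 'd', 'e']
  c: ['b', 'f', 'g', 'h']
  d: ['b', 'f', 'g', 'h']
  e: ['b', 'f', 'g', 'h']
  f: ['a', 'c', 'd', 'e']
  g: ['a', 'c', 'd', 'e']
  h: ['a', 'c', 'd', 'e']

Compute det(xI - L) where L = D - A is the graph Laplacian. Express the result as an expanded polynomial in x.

x^8 - 32x^7 + 432x^6 - 3200x^5 + 14080x^4 - 36864x^3 + 53248x^2 - 32768x

Each diagonal entry of L is the vertex degree and each off-diagonal entry is -1 where an edge is present, 0 otherwise; in the order [a, b, c, d, e, f, g, h] the diagonal is [4, 4, 4, 4, 4, 4, 4, 4]. L has integer entries, so p(x) = det(xI - L) has integer coefficients. Expanding the determinant yields x^8 - 32x^7 + 432x^6 - 3200x^5 + 14080x^4 - 36864x^3 + 53248x^2 - 32768x. The coefficient of x^7 equals -trace(L) = -32, matching the sum of degrees. The largest eigenvalue, 8, is at most the vertex count 8. There is one zero in the spectrum, matching the 1 component.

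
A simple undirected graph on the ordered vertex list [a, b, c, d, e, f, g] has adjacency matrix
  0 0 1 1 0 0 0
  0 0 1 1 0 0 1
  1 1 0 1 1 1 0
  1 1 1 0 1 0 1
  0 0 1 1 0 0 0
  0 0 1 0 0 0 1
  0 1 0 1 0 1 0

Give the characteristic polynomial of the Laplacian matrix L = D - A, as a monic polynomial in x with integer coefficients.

x^7 - 22x^6 + 191x^5 - 834x^4 + 1930x^3 - 2250x^2 + 1036x

Reading degrees in the order [a, b, c, d, e, f, g] gives [2, 3, 5, 5, 2, 2, 3]; set D = diag(2, 3, 5, 5, 2, 2, 3) and form L = D - A. Computing det(xI - L) by cofactor expansion (or equivalently via sum-over-permutations) gives x^7 - 22x^6 + 191x^5 - 834x^4 + 1930x^3 - 2250x^2 + 1036x. The coefficient of x^6 equals -trace(L) = -22, matching the sum of degrees. There is one zero in the spectrum, matching the 1 component.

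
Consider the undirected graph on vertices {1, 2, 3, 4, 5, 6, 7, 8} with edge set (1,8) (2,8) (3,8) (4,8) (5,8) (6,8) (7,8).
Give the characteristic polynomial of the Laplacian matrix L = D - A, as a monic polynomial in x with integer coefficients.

Reading degrees in the order [1, 2, 3, 4, 5, 6, 7, 8] gives [1, 1, 1, 1, 1, 1, 1, 7]; set D = diag(1, 1, 1, 1, 1, 1, 1, 7) and form L = D - A. The eigenvalues of L are [0, 1, 1, 1, 1, 1, 1, 8]; the characteristic polynomial is the product of (x - lambda_i), which multiplies out to x^8 - 14x^7 + 63x^6 - 140x^5 + 175x^4 - 126x^3 + 49x^2 - 8x. Since p(0) = det(-L) = 0, x divides p(x). There is one zero in the spectrum, matching the 1 component.

x^8 - 14x^7 + 63x^6 - 140x^5 + 175x^4 - 126x^3 + 49x^2 - 8x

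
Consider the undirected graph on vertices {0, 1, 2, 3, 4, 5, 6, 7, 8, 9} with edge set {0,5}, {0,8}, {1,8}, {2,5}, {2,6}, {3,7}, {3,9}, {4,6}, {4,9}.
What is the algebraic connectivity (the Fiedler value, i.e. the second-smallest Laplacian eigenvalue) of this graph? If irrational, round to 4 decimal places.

0.0979

With the vertex order [0, 1, 2, 3, 4, 5, 6, 7, 8, 9], the degrees are [2, 1, 2, 2, 2, 2, 2, 1, 2, 2], giving D = diag(2, 1, 2, 2, 2, 2, 2, 1, 2, 2) and L = D - A. The sorted Laplacian eigenvalues are [0, 0.0979, 0.3820, 0.8244, 1.3820, 2, 2.6180, 3.1756, 3.6180, 3.9021]; the algebraic connectivity is the second entry, 0.0979. By the matrix-tree theorem the graph has (1/10) * product of the nonzero eigenvalues = 1 spanning tree.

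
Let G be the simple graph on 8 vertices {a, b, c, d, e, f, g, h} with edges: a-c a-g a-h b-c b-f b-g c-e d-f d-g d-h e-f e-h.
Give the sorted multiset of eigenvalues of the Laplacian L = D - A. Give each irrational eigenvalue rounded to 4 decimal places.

Each diagonal entry of L is the vertex degree and each off-diagonal entry is -1 where an edge is present, 0 otherwise; in the order [a, b, c, d, e, f, g, h] the diagonal is [3, 3, 3, 3, 3, 3, 3, 3]. Diagonalising L (or applying a numerical eigensolver to the 8x8 matrix) gives the spectrum above. The single zero eigenvalue shows the graph is connected. There is one zero in the spectrum, matching the 1 component. The eigenvalues sum to 24, which equals trace(L) = 2|E|.

[0, 2, 2, 2, 4, 4, 4, 6]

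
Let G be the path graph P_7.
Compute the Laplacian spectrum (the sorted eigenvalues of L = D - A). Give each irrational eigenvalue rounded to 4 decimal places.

[0, 0.1981, 0.7530, 1.5550, 2.4450, 3.2470, 3.8019]

The graph has 7 vertices and degree multiset [2, 2, 2, 2, 2, 1, 1]; D is the diagonal matrix of degrees and L = D - A. Since every row of L sums to 0, the all-ones vector is in the kernel and 0 is an eigenvalue. The single zero eigenvalue shows the graph is connected. The eigenvalues sum to 12, which equals trace(L) = 2|E|. The largest eigenvalue, 3.8019, is at most the vertex count 7.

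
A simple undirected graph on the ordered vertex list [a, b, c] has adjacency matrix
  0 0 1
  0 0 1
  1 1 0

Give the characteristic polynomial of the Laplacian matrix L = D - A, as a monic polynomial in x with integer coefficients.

x^3 - 4x^2 + 3x

Reading degrees in the order [a, b, c] gives [1, 1, 2]; set D = diag(1, 1, 2) and form L = D - A. The eigenvalues of L are [0, 1, 3]; the characteristic polynomial is the product of (x - lambda_i), which multiplies out to x^3 - 4x^2 + 3x. Since p(0) = det(-L) = 0, x divides p(x). The largest eigenvalue, 3, is at most the vertex count 3.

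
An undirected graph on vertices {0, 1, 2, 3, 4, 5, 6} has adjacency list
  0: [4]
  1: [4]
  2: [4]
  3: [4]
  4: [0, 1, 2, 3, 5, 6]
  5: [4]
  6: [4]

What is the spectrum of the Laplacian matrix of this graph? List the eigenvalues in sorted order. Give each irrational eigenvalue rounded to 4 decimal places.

[0, 1, 1, 1, 1, 1, 7]

Reading degrees in the order [0, 1, 2, 3, 4, 5, 6] gives [1, 1, 1, 1, 6, 1, 1]; set D = diag(1, 1, 1, 1, 6, 1, 1) and form L = D - A. L is symmetric positive semidefinite, so every eigenvalue is real and nonnegative. There is one zero in the spectrum, matching the 1 component.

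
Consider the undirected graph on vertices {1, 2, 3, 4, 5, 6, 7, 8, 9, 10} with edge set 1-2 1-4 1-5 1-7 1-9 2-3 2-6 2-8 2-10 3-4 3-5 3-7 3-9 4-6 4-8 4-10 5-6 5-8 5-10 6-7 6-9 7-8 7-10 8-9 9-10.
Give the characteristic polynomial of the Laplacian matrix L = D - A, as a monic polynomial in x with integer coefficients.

Each diagonal entry of L is the vertex degree and each off-diagonal entry is -1 where an edge is present, 0 otherwise; in the order [1, 2, 3, 4, 5, 6, 7, 8, 9, 10] the diagonal is [5, 5, 5, 5, 5, 5, 5, 5, 5, 5]. L has integer entries, so p(x) = det(xI - L) has integer coefficients. Expanding the determinant yields x^10 - 50x^9 + 1100x^8 - 14000x^7 + 113750x^6 - 612500x^5 + 2187500x^4 - 5000000x^3 + 6640625x^2 - 3906250x. Since p(0) = det(-L) = 0, x divides p(x). The largest eigenvalue, 10, is at most the vertex count 10.

x^10 - 50x^9 + 1100x^8 - 14000x^7 + 113750x^6 - 612500x^5 + 2187500x^4 - 5000000x^3 + 6640625x^2 - 3906250x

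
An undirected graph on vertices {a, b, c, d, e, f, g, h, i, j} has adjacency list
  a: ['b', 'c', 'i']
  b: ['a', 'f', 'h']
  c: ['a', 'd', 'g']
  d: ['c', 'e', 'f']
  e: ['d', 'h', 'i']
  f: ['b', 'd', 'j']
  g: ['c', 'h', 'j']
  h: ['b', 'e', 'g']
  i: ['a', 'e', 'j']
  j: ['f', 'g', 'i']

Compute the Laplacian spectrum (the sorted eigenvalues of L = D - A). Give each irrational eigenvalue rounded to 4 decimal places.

Reading degrees in the order [a, b, c, d, e, f, g, h, i, j] gives [3, 3, 3, 3, 3, 3, 3, 3, 3, 3]; set D = diag(3, 3, 3, 3, 3, 3, 3, 3, 3, 3) and form L = D - A. The multiplicity of 0 as a Laplacian eigenvalue equals the number of connected components. By the matrix-tree theorem the graph has (1/10) * product of the nonzero eigenvalues = 2000 spanning trees.

[0, 2, 2, 2, 2, 2, 5, 5, 5, 5]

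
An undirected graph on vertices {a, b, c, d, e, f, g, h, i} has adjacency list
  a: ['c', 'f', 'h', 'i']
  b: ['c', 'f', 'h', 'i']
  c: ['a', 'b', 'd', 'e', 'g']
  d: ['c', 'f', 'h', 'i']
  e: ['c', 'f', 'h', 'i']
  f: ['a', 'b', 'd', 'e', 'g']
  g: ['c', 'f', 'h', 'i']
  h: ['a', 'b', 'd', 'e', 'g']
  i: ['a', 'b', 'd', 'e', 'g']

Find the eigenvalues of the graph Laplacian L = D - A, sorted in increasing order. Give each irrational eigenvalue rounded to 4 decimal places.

[0, 4, 4, 4, 4, 5, 5, 5, 9]

Reading degrees in the order [a, b, c, d, e, f, g, h, i] gives [4, 4, 5, 4, 4, 5, 4, 5, 5]; set D = diag(4, 4, 5, 4, 4, 5, 4, 5, 5) and form L = D - A. L is symmetric positive semidefinite, so every eigenvalue is real and nonnegative. The single zero eigenvalue shows the graph is connected. The largest eigenvalue, 9, is at most the vertex count 9.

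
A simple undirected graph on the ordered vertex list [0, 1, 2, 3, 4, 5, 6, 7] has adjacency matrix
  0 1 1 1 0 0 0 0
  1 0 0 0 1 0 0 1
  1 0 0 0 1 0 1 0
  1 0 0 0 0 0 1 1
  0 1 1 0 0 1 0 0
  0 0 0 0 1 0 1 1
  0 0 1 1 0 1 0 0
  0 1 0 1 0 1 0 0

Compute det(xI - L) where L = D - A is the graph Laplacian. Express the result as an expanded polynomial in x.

Reading degrees in the order [0, 1, 2, 3, 4, 5, 6, 7] gives [3, 3, 3, 3, 3, 3, 3, 3]; set D = diag(3, 3, 3, 3, 3, 3, 3, 3) and form L = D - A. L has integer entries, so p(x) = det(xI - L) has integer coefficients. Expanding the determinant yields x^8 - 24x^7 + 240x^6 - 1296x^5 + 4080x^4 - 7488x^3 + 7424x^2 - 3072x. The coefficient of x^7 equals -trace(L) = -24, matching the sum of degrees. There is one zero in the spectrum, matching the 1 component. The largest eigenvalue, 6, is at most the vertex count 8.

x^8 - 24x^7 + 240x^6 - 1296x^5 + 4080x^4 - 7488x^3 + 7424x^2 - 3072x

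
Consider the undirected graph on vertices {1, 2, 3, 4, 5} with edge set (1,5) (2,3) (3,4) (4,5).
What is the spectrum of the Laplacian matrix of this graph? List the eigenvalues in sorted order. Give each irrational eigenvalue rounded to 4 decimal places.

Reading degrees in the order [1, 2, 3, 4, 5] gives [1, 1, 2, 2, 2]; set D = diag(1, 1, 2, 2, 2) and form L = D - A. Since every row of L sums to 0, the all-ones vector is in the kernel and 0 is an eigenvalue.

[0, 0.3820, 1.3820, 2.6180, 3.6180]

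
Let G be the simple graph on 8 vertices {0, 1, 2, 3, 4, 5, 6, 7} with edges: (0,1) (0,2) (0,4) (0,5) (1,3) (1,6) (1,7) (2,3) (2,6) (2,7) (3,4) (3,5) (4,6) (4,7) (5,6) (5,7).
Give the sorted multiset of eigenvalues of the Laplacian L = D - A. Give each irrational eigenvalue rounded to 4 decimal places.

[0, 4, 4, 4, 4, 4, 4, 8]

With the vertex order [0, 1, 2, 3, 4, 5, 6, 7], the degrees are [4, 4, 4, 4, 4, 4, 4, 4], giving D = diag(4, 4, 4, 4, 4, 4, 4, 4) and L = D - A. Since every row of L sums to 0, the all-ones vector is in the kernel and 0 is an eigenvalue.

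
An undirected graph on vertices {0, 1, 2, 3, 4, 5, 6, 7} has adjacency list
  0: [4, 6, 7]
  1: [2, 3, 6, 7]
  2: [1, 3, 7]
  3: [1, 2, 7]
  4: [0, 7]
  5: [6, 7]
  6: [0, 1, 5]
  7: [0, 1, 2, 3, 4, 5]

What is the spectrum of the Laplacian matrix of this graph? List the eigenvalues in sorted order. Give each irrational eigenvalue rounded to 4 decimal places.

[0, 1.3053, 1.5650, 2.8155, 4, 4, 5.1323, 7.1819]

With the vertex order [0, 1, 2, 3, 4, 5, 6, 7], the degrees are [3, 4, 3, 3, 2, 2, 3, 6], giving D = diag(3, 4, 3, 3, 2, 2, 3, 6) and L = D - A. The multiplicity of 0 as a Laplacian eigenvalue equals the number of connected components. By the matrix-tree theorem the graph has (1/8) * product of the nonzero eigenvalues = 424 spanning trees. The largest eigenvalue, 7.1819, is at most the vertex count 8.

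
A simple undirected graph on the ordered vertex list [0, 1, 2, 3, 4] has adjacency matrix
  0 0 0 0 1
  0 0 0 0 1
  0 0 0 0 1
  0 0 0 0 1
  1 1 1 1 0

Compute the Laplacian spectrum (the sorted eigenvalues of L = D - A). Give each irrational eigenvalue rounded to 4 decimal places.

[0, 1, 1, 1, 5]

With the vertex order [0, 1, 2, 3, 4], the degrees are [1, 1, 1, 1, 4], giving D = diag(1, 1, 1, 1, 4) and L = D - A. The multiplicity of 0 as a Laplacian eigenvalue equals the number of connected components. The eigenvalues sum to 8, which equals trace(L) = 2|E|. By the matrix-tree theorem the graph has (1/5) * product of the nonzero eigenvalues = 1 spanning tree.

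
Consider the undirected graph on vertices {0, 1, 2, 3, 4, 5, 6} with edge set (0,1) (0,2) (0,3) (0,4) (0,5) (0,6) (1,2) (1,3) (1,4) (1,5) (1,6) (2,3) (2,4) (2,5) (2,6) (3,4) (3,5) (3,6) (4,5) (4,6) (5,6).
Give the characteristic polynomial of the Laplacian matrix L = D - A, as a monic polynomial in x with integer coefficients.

x^7 - 42x^6 + 735x^5 - 6860x^4 + 36015x^3 - 100842x^2 + 117649x

With the vertex order [0, 1, 2, 3, 4, 5, 6], the degrees are [6, 6, 6, 6, 6, 6, 6], giving D = diag(6, 6, 6, 6, 6, 6, 6) and L = D - A. L has integer entries, so p(x) = det(xI - L) has integer coefficients. Expanding the determinant yields x^7 - 42x^6 + 735x^5 - 6860x^4 + 36015x^3 - 100842x^2 + 117649x. Since p(0) = det(-L) = 0, x divides p(x). The largest eigenvalue, 7, is at most the vertex count 7. There is one zero in the spectrum, matching the 1 component.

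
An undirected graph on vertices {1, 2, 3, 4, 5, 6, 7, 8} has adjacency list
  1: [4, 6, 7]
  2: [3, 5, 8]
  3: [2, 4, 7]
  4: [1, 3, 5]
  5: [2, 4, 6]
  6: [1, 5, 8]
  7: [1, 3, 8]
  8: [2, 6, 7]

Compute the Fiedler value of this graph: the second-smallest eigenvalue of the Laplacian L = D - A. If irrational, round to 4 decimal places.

With the vertex order [1, 2, 3, 4, 5, 6, 7, 8], the degrees are [3, 3, 3, 3, 3, 3, 3, 3], giving D = diag(3, 3, 3, 3, 3, 3, 3, 3) and L = D - A. Computing the eigenvalues of L and sorting gives [0, 2, 2, 2, 4, 4, 4, 6]. The Fiedler value lambda_2 = 2 is strictly positive, so the graph is connected. By the matrix-tree theorem the graph has (1/8) * product of the nonzero eigenvalues = 384 spanning trees.

2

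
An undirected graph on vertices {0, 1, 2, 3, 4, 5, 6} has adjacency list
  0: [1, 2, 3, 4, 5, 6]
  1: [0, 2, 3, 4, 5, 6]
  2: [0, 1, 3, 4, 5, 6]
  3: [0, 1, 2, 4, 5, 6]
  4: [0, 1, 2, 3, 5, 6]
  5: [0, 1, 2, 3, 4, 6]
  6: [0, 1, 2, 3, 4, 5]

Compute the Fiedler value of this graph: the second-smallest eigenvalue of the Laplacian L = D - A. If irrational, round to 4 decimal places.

With the vertex order [0, 1, 2, 3, 4, 5, 6], the degrees are [6, 6, 6, 6, 6, 6, 6], giving D = diag(6, 6, 6, 6, 6, 6, 6) and L = D - A. Computing the eigenvalues of L and sorting gives [0, 7, 7, 7, 7, 7, 7]. The Fiedler value lambda_2 = 7 is strictly positive, so the graph is connected.

7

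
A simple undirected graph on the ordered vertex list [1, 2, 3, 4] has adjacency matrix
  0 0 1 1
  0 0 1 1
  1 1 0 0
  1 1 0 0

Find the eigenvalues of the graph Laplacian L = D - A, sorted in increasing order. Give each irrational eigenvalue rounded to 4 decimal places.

Each diagonal entry of L is the vertex degree and each off-diagonal entry is -1 where an edge is present, 0 otherwise; in the order [1, 2, 3, 4] the diagonal is [2, 2, 2, 2]. Diagonalising L (or applying a numerical eigensolver to the 4x4 matrix) gives the spectrum above. The single zero eigenvalue shows the graph is connected.

[0, 2, 2, 4]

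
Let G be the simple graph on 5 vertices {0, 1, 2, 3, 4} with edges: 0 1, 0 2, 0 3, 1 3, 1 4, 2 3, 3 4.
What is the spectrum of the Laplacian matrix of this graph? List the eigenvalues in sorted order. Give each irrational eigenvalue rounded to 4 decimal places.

Each diagonal entry of L is the vertex degree and each off-diagonal entry is -1 where an edge is present, 0 otherwise; in the order [0, 1, 2, 3, 4] the diagonal is [3, 3, 2, 4, 2]. The multiplicity of 0 as a Laplacian eigenvalue equals the number of connected components. The single zero eigenvalue shows the graph is connected. The eigenvalues sum to 14, which equals trace(L) = 2|E|.

[0, 1.5858, 3, 4.4142, 5]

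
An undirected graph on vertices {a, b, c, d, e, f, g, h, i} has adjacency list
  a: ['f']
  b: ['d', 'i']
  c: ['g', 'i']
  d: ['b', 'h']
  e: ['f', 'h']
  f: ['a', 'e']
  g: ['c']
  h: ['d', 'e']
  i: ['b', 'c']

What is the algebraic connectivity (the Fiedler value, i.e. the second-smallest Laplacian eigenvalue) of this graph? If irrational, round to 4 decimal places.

0.1206

Reading degrees in the order [a, b, c, d, e, f, g, h, i] gives [1, 2, 2, 2, 2, 2, 1, 2, 2]; set D = diag(1, 2, 2, 2, 2, 2, 1, 2, 2) and form L = D - A. The sorted Laplacian eigenvalues are [0, 0.1206, 0.4679, 1, 1.6527, 2.3473, 3, 3.5321, 3.8794]; the algebraic connectivity is the second entry, 0.1206. By the matrix-tree theorem the graph has (1/9) * product of the nonzero eigenvalues = 1 spanning tree.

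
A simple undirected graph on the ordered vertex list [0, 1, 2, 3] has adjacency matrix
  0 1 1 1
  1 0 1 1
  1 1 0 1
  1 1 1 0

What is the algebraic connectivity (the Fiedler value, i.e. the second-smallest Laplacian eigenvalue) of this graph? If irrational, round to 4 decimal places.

4

Each diagonal entry of L is the vertex degree and each off-diagonal entry is -1 where an edge is present, 0 otherwise; in the order [0, 1, 2, 3] the diagonal is [3, 3, 3, 3]. Computing the eigenvalues of L and sorting gives [0, 4, 4, 4]. The Fiedler value lambda_2 = 4 is strictly positive, so the graph is connected. The largest eigenvalue, 4, is at most the vertex count 4. The eigenvalues sum to 12, which equals trace(L) = 2|E|.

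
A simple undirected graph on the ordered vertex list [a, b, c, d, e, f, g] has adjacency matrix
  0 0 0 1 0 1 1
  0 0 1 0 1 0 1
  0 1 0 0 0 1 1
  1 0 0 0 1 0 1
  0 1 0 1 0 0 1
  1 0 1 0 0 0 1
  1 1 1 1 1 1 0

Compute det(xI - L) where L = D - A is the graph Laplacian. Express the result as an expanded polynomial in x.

Reading degrees in the order [a, b, c, d, e, f, g] gives [3, 3, 3, 3, 3, 3, 6]; set D = diag(3, 3, 3, 3, 3, 3, 6) and form L = D - A. L has integer entries, so p(x) = det(xI - L) has integer coefficients. Expanding the determinant yields x^7 - 24x^6 + 231x^5 - 1140x^4 + 3036x^3 - 4128x^2 + 2240x. The constant term is 0 because L is singular (the all-ones vector lies in its kernel). There is one zero in the spectrum, matching the 1 component.

x^7 - 24x^6 + 231x^5 - 1140x^4 + 3036x^3 - 4128x^2 + 2240x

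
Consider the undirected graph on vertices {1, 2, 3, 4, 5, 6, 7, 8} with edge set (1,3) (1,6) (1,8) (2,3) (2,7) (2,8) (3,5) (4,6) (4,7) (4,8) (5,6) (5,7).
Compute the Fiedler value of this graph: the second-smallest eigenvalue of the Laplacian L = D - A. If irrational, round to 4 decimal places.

2

Each diagonal entry of L is the vertex degree and each off-diagonal entry is -1 where an edge is present, 0 otherwise; in the order [1, 2, 3, 4, 5, 6, 7, 8] the diagonal is [3, 3, 3, 3, 3, 3, 3, 3]. Computing the eigenvalues of L and sorting gives [0, 2, 2, 2, 4, 4, 4, 6]. The Fiedler value lambda_2 = 2 is strictly positive, so the graph is connected.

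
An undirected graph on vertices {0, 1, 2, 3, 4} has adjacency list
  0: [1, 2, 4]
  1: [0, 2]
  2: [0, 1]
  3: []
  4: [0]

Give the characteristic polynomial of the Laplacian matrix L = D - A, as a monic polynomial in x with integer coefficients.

x^5 - 8x^4 + 19x^3 - 12x^2

With the vertex order [0, 1, 2, 3, 4], the degrees are [3, 2, 2, 0, 1], giving D = diag(3, 2, 2, 0, 1) and L = D - A. The eigenvalues of L are [0, 0, 1, 3, 4]; the characteristic polynomial is the product of (x - lambda_i), which multiplies out to x^5 - 8x^4 + 19x^3 - 12x^2. The coefficient of x^4 equals -trace(L) = -8, matching the sum of degrees. The eigenvalues sum to 8, which equals trace(L) = 2|E|.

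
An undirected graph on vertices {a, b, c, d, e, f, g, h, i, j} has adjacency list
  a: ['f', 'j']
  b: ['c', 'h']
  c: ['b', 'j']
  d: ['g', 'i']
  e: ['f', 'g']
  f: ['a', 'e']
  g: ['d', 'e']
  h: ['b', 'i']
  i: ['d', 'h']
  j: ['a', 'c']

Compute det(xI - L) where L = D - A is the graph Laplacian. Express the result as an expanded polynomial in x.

Each diagonal entry of L is the vertex degree and each off-diagonal entry is -1 where an edge is present, 0 otherwise; in the order [a, b, c, d, e, f, g, h, i, j] the diagonal is [2, 2, 2, 2, 2, 2, 2, 2, 2, 2]. L has integer entries, so p(x) = det(xI - L) has integer coefficients. Expanding the determinant yields x^10 - 20x^9 + 170x^8 - 800x^7 + 2275x^6 - 4004x^5 + 4290x^4 - 2640x^3 + 825x^2 - 100x. The coefficient of x^9 equals -trace(L) = -20, matching the sum of degrees. By the matrix-tree theorem the graph has (1/10) * product of the nonzero eigenvalues = 10 spanning trees. The largest eigenvalue, 4, is at most the vertex count 10.

x^10 - 20x^9 + 170x^8 - 800x^7 + 2275x^6 - 4004x^5 + 4290x^4 - 2640x^3 + 825x^2 - 100x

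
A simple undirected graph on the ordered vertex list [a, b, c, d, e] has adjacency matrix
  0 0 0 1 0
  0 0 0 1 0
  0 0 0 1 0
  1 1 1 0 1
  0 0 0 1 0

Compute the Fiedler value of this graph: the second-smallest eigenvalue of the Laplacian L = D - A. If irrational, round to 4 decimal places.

With the vertex order [a, b, c, d, e], the degrees are [1, 1, 1, 4, 1], giving D = diag(1, 1, 1, 4, 1) and L = D - A. Computing the eigenvalues of L and sorting gives [0, 1, 1, 1, 5]. The Fiedler value lambda_2 = 1 is strictly positive, so the graph is connected. By the matrix-tree theorem the graph has (1/5) * product of the nonzero eigenvalues = 1 spanning tree. There is one zero in the spectrum, matching the 1 component.

1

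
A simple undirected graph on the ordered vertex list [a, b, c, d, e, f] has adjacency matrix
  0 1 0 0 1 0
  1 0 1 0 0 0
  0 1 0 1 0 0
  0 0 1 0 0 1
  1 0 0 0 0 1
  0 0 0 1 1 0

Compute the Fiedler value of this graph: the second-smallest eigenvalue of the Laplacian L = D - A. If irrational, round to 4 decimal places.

1

Each diagonal entry of L is the vertex degree and each off-diagonal entry is -1 where an edge is present, 0 otherwise; in the order [a, b, c, d, e, f] the diagonal is [2, 2, 2, 2, 2, 2]. Computing the eigenvalues of L and sorting gives [0, 1, 1, 3, 3, 4]. The Fiedler value lambda_2 = 1 is strictly positive, so the graph is connected.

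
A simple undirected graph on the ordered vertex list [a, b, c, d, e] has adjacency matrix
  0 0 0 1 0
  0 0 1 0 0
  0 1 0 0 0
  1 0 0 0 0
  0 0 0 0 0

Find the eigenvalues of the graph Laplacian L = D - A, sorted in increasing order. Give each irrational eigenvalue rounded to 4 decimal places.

Each diagonal entry of L is the vertex degree and each off-diagonal entry is -1 where an edge is present, 0 otherwise; in the order [a, b, c, d, e] the diagonal is [1, 1, 1, 1, 0]. Since every row of L sums to 0, the all-ones vector is in the kernel and 0 is an eigenvalue. The 3 zero eigenvalues correspond to the 3 connected components.

[0, 0, 0, 2, 2]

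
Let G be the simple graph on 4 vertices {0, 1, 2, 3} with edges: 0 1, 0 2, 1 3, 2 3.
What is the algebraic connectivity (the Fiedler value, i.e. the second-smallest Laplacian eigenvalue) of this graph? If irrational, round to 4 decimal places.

2

Reading degrees in the order [0, 1, 2, 3] gives [2, 2, 2, 2]; set D = diag(2, 2, 2, 2) and form L = D - A. Computing the eigenvalues of L and sorting gives [0, 2, 2, 4]. The Fiedler value lambda_2 = 2 is strictly positive, so the graph is connected.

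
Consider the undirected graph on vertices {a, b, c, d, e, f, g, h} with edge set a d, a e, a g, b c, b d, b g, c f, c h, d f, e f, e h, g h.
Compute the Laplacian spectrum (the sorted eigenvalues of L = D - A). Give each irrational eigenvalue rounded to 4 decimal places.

Reading degrees in the order [a, b, c, d, e, f, g, h] gives [3, 3, 3, 3, 3, 3, 3, 3]; set D = diag(3, 3, 3, 3, 3, 3, 3, 3) and form L = D - A. Diagonalising L (or applying a numerical eigensolver to the 8x8 matrix) gives the spectrum above. The eigenvalues sum to 24, which equals trace(L) = 2|E|.

[0, 2, 2, 2, 4, 4, 4, 6]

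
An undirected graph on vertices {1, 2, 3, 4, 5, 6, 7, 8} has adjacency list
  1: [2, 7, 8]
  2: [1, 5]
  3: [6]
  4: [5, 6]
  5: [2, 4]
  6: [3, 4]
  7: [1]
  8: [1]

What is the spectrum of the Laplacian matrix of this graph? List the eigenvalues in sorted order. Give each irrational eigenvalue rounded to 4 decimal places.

Each diagonal entry of L is the vertex degree and each off-diagonal entry is -1 where an edge is present, 0 otherwise; in the order [1, 2, 3, 4, 5, 6, 7, 8] the diagonal is [3, 2, 1, 2, 2, 2, 1, 1]. L is symmetric positive semidefinite, so every eigenvalue is real and nonnegative.

[0, 0.1667, 0.7276, 1, 1.6353, 2.6729, 3.5643, 4.2332]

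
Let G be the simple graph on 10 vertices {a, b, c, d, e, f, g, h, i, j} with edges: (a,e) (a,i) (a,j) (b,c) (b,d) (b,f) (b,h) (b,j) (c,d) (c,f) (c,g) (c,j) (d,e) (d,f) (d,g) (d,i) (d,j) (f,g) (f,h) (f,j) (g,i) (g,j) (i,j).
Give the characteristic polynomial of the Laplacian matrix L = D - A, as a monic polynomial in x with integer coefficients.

x^10 - 46x^9 + 914x^8 - 10260x^7 + 71409x^6 - 317978x^5 + 900520x^4 - 1552972x^3 + 1467458x^2 - 573170x

With the vertex order [a, b, c, d, e, f, g, h, i, j], the degrees are [3, 5, 5, 7, 2, 6, 5, 2, 4, 7], giving D = diag(3, 5, 5, 7, 2, 6, 5, 2, 4, 7) and L = D - A. Computing det(xI - L) by cofactor expansion (or equivalently via sum-over-permutations) gives x^10 - 46x^9 + 914x^8 - 10260x^7 + 71409x^6 - 317978x^5 + 900520x^4 - 1552972x^3 + 1467458x^2 - 573170x. Since p(0) = det(-L) = 0, x divides p(x). The eigenvalues sum to 46, which equals trace(L) = 2|E|. By the matrix-tree theorem the graph has (1/10) * product of the nonzero eigenvalues = 57317 spanning trees.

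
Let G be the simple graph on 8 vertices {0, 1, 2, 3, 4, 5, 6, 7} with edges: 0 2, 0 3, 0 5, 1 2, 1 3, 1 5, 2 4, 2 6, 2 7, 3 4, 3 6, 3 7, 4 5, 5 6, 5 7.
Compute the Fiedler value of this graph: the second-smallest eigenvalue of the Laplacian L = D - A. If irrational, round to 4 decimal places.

Each diagonal entry of L is the vertex degree and each off-diagonal entry is -1 where an edge is present, 0 otherwise; in the order [0, 1, 2, 3, 4, 5, 6, 7] the diagonal is [3, 3, 5, 5, 3, 5, 3, 3]. The smallest Laplacian eigenvalue is always 0. The next one, lambda_2 = 3, measures how hard the graph is to disconnect: larger values mean better connectivity. By the matrix-tree theorem the graph has (1/8) * product of the nonzero eigenvalues = 2025 spanning trees. There is one zero in the spectrum, matching the 1 component.

3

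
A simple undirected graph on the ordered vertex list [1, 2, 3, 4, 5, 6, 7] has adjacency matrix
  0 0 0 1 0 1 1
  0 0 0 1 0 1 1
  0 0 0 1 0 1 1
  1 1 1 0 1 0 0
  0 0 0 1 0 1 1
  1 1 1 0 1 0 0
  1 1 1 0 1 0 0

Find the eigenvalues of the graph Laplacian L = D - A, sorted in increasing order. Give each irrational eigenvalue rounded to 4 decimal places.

With the vertex order [1, 2, 3, 4, 5, 6, 7], the degrees are [3, 3, 3, 4, 3, 4, 4], giving D = diag(3, 3, 3, 4, 3, 4, 4) and L = D - A. Diagonalising L (or applying a numerical eigensolver to the 7x7 matrix) gives the spectrum above. By the matrix-tree theorem the graph has (1/7) * product of the nonzero eigenvalues = 432 spanning trees. The largest eigenvalue, 7, is at most the vertex count 7.

[0, 3, 3, 3, 4, 4, 7]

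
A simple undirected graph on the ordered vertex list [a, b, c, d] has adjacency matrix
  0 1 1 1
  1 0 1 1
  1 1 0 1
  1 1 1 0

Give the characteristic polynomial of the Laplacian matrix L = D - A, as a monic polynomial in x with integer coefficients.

x^4 - 12x^3 + 48x^2 - 64x

Reading degrees in the order [a, b, c, d] gives [3, 3, 3, 3]; set D = diag(3, 3, 3, 3) and form L = D - A. The eigenvalues of L are [0, 4, 4, 4]; the characteristic polynomial is the product of (x - lambda_i), which multiplies out to x^4 - 12x^3 + 48x^2 - 64x. The coefficient of x^3 equals -trace(L) = -12, matching the sum of degrees. There is one zero in the spectrum, matching the 1 component.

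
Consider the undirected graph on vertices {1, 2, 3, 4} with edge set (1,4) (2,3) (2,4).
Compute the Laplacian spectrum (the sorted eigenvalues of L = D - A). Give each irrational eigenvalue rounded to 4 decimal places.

Each diagonal entry of L is the vertex degree and each off-diagonal entry is -1 where an edge is present, 0 otherwise; in the order [1, 2, 3, 4] the diagonal is [1, 2, 1, 2]. The multiplicity of 0 as a Laplacian eigenvalue equals the number of connected components. The eigenvalues sum to 6, which equals trace(L) = 2|E|.

[0, 0.5858, 2, 3.4142]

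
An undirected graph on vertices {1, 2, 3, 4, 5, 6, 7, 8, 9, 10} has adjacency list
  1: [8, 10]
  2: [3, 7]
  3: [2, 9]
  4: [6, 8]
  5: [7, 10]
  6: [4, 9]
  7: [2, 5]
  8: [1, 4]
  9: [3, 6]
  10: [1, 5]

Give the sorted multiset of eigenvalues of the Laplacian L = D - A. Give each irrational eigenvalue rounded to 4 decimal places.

With the vertex order [1, 2, 3, 4, 5, 6, 7, 8, 9, 10], the degrees are [2, 2, 2, 2, 2, 2, 2, 2, 2, 2], giving D = diag(2, 2, 2, 2, 2, 2, 2, 2, 2, 2) and L = D - A. Since every row of L sums to 0, the all-ones vector is in the kernel and 0 is an eigenvalue. The eigenvalues sum to 20, which equals trace(L) = 2|E|.

[0, 0.3820, 0.3820, 1.3820, 1.3820, 2.6180, 2.6180, 3.6180, 3.6180, 4]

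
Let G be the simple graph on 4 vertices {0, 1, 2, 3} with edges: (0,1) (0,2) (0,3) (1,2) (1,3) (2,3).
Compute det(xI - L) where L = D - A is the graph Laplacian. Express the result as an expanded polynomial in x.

x^4 - 12x^3 + 48x^2 - 64x

Reading degrees in the order [0, 1, 2, 3] gives [3, 3, 3, 3]; set D = diag(3, 3, 3, 3) and form L = D - A. L has integer entries, so p(x) = det(xI - L) has integer coefficients. Expanding the determinant yields x^4 - 12x^3 + 48x^2 - 64x. Since p(0) = det(-L) = 0, x divides p(x). The largest eigenvalue, 4, is at most the vertex count 4.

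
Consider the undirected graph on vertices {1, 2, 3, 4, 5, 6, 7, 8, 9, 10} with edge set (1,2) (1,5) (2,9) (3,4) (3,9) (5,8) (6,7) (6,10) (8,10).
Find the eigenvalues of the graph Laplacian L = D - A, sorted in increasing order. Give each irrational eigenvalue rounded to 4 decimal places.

[0, 0.0979, 0.3820, 0.8244, 1.3820, 2, 2.6180, 3.1756, 3.6180, 3.9021]

Reading degrees in the order [1, 2, 3, 4, 5, 6, 7, 8, 9, 10] gives [2, 2, 2, 1, 2, 2, 1, 2, 2, 2]; set D = diag(2, 2, 2, 1, 2, 2, 1, 2, 2, 2) and form L = D - A. Diagonalising L (or applying a numerical eigensolver to the 10x10 matrix) gives the spectrum above. The single zero eigenvalue shows the graph is connected. By the matrix-tree theorem the graph has (1/10) * product of the nonzero eigenvalues = 1 spanning tree.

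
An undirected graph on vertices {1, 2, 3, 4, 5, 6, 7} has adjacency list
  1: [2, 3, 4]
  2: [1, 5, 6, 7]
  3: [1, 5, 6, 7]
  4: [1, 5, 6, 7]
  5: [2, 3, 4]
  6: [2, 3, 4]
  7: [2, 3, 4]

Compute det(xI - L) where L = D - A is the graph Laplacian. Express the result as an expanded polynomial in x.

x^7 - 24x^6 + 234x^5 - 1192x^4 + 3357x^3 - 4968x^2 + 3024x

With the vertex order [1, 2, 3, 4, 5, 6, 7], the degrees are [3, 4, 4, 4, 3, 3, 3], giving D = diag(3, 4, 4, 4, 3, 3, 3) and L = D - A. The eigenvalues of L are [0, 3, 3, 3, 4, 4, 7]; the characteristic polynomial is the product of (x - lambda_i), which multiplies out to x^7 - 24x^6 + 234x^5 - 1192x^4 + 3357x^3 - 4968x^2 + 3024x. Since p(0) = det(-L) = 0, x divides p(x). The eigenvalues sum to 24, which equals trace(L) = 2|E|. There is one zero in the spectrum, matching the 1 component.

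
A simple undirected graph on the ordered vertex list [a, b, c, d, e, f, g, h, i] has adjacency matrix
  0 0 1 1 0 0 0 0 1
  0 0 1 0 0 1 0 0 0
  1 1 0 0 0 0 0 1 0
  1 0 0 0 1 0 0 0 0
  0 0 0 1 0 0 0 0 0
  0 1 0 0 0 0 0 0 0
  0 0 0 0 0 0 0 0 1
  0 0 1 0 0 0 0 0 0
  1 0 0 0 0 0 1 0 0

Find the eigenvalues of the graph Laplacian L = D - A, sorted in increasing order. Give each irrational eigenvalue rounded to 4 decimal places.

With the vertex order [a, b, c, d, e, f, g, h, i], the degrees are [3, 2, 3, 2, 1, 1, 1, 1, 2], giving D = diag(3, 2, 3, 2, 1, 1, 1, 1, 2) and L = D - A. The multiplicity of 0 as a Laplacian eigenvalue equals the number of connected components. The single zero eigenvalue shows the graph is connected.

[0, 0.2311, 0.3820, 0.6416, 1.6129, 2.2591, 2.6180, 3.5132, 4.7421]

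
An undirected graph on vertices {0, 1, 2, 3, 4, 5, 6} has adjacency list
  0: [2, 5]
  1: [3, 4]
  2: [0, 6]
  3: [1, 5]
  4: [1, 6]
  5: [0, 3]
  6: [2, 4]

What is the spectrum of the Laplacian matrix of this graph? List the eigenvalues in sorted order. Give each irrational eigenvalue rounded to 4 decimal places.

[0, 0.7530, 0.7530, 2.4450, 2.4450, 3.8019, 3.8019]

Each diagonal entry of L is the vertex degree and each off-diagonal entry is -1 where an edge is present, 0 otherwise; in the order [0, 1, 2, 3, 4, 5, 6] the diagonal is [2, 2, 2, 2, 2, 2, 2]. Since every row of L sums to 0, the all-ones vector is in the kernel and 0 is an eigenvalue. The single zero eigenvalue shows the graph is connected.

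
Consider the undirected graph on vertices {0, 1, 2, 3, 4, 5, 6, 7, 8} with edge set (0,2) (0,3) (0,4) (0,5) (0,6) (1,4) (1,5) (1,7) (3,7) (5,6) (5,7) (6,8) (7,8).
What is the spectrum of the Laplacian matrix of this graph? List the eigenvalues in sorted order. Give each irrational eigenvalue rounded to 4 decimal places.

Each diagonal entry of L is the vertex degree and each off-diagonal entry is -1 where an edge is present, 0 otherwise; in the order [0, 1, 2, 3, 4, 5, 6, 7, 8] the diagonal is [5, 3, 1, 2, 2, 4, 3, 4, 2]. L is symmetric positive semidefinite, so every eigenvalue is real and nonnegative. The single zero eigenvalue shows the graph is connected. The eigenvalues sum to 26, which equals trace(L) = 2|E|. By the matrix-tree theorem the graph has (1/9) * product of the nonzero eigenvalues = 272 spanning trees.

[0, 0.8540, 1.3518, 1.7392, 2.6595, 2.7362, 4.7793, 5.4659, 6.4141]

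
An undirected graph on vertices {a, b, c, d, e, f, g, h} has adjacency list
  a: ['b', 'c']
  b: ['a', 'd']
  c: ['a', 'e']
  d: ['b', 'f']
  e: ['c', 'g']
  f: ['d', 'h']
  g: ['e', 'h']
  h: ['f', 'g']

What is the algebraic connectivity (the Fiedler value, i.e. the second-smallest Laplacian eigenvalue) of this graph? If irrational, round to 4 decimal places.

With the vertex order [a, b, c, d, e, f, g, h], the degrees are [2, 2, 2, 2, 2, 2, 2, 2], giving D = diag(2, 2, 2, 2, 2, 2, 2, 2) and L = D - A. Computing the eigenvalues of L and sorting gives [0, 0.5858, 0.5858, 2, 2, 3.4142, 3.4142, 4]. The Fiedler value lambda_2 = 0.5858 is strictly positive, so the graph is connected. The largest eigenvalue, 4, is at most the vertex count 8.

0.5858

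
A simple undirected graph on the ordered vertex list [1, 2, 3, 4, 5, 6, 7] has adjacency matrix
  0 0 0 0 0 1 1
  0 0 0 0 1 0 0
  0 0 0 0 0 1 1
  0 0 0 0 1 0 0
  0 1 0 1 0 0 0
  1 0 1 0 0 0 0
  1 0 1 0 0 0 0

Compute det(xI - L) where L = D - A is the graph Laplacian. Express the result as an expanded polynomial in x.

Reading degrees in the order [1, 2, 3, 4, 5, 6, 7] gives [2, 1, 2, 1, 2, 2, 2]; set D = diag(2, 1, 2, 1, 2, 2, 2) and form L = D - A. Computing det(xI - L) by cofactor expansion (or equivalently via sum-over-permutations) gives x^7 - 12x^6 + 55x^5 - 120x^4 + 124x^3 - 48x^2. Since p(0) = det(-L) = 0, x divides p(x). There are 2 zeros in the spectrum, matching the 2 components. The largest eigenvalue, 4, is at most the vertex count 7.

x^7 - 12x^6 + 55x^5 - 120x^4 + 124x^3 - 48x^2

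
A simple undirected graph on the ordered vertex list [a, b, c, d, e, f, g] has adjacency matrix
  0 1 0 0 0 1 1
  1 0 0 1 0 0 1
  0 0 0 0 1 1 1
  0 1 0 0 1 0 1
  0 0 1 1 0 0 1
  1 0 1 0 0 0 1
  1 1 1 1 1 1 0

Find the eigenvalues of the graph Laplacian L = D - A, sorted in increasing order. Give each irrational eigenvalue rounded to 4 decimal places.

Each diagonal entry of L is the vertex degree and each off-diagonal entry is -1 where an edge is present, 0 otherwise; in the order [a, b, c, d, e, f, g] the diagonal is [3, 3, 3, 3, 3, 3, 6]. Diagonalising L (or applying a numerical eigensolver to the 7x7 matrix) gives the spectrum above. There is one zero in the spectrum, matching the 1 component.

[0, 2, 2, 4, 4, 5, 7]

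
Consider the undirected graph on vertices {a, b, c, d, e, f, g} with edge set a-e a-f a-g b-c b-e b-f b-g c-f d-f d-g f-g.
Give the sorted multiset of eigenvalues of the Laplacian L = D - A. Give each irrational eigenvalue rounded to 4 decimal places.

Reading degrees in the order [a, b, c, d, e, f, g] gives [3, 4, 2, 2, 2, 5, 4]; set D = diag(3, 4, 2, 2, 2, 5, 4) and form L = D - A. L is symmetric positive semidefinite, so every eigenvalue is real and nonnegative. The single zero eigenvalue shows the graph is connected. The eigenvalues sum to 22, which equals trace(L) = 2|E|.

[0, 1.4877, 1.6891, 3.0638, 3.9479, 5.5852, 6.2263]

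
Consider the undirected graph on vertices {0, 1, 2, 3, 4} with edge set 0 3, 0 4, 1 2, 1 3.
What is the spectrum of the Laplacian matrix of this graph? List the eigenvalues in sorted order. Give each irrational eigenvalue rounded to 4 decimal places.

Reading degrees in the order [0, 1, 2, 3, 4] gives [2, 2, 1, 2, 1]; set D = diag(2, 2, 1, 2, 1) and form L = D - A. The multiplicity of 0 as a Laplacian eigenvalue equals the number of connected components. The single zero eigenvalue shows the graph is connected. By the matrix-tree theorem the graph has (1/5) * product of the nonzero eigenvalues = 1 spanning tree.

[0, 0.3820, 1.3820, 2.6180, 3.6180]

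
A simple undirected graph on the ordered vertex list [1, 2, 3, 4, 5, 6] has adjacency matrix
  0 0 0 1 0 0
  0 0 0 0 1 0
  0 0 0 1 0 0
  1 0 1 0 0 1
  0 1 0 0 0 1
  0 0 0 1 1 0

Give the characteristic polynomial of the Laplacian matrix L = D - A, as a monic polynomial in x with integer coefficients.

x^6 - 10x^5 + 35x^4 - 52x^3 + 32x^2 - 6x

Reading degrees in the order [1, 2, 3, 4, 5, 6] gives [1, 1, 1, 3, 2, 2]; set D = diag(1, 1, 1, 3, 2, 2) and form L = D - A. Computing det(xI - L) by cofactor expansion (or equivalently via sum-over-permutations) gives x^6 - 10x^5 + 35x^4 - 52x^3 + 32x^2 - 6x. Since p(0) = det(-L) = 0, x divides p(x). The eigenvalues sum to 10, which equals trace(L) = 2|E|.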